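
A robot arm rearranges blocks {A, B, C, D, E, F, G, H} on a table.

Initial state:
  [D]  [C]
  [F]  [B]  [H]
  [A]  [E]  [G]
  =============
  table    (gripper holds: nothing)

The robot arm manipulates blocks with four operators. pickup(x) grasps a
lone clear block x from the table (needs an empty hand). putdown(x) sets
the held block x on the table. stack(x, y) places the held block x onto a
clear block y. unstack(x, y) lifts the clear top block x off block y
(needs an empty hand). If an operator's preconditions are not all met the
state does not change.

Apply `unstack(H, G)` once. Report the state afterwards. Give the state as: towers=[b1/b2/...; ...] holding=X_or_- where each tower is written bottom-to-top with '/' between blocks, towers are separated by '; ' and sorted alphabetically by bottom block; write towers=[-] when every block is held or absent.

before: towers=[A/F/D; E/B/C; G/H] holding=-
pre[unstack(H, G)]: on(H,G) ok, clear(H) ok, handempty ok
all met → apply unstack(H, G)
after:  towers=[A/F/D; E/B/C; G] holding=H

towers=[A/F/D; E/B/C; G] holding=H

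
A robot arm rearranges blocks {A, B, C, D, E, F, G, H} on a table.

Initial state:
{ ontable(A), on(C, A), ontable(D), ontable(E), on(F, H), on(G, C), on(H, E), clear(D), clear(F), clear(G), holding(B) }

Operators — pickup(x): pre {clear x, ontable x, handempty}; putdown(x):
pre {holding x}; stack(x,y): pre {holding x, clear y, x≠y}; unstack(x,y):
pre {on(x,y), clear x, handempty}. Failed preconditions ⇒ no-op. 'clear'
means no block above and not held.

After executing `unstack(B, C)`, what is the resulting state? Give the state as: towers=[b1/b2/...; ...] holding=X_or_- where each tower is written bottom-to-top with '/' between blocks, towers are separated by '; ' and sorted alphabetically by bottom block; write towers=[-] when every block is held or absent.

towers=[A/C/G; D; E/H/F] holding=B

before: towers=[A/C/G; D; E/H/F] holding=B
pre[unstack(B, C)]: on(B,C) fail, clear(B) fail, handempty fail
on(B,C), clear(B), handempty unmet → unstack(B, C) is a no-op
after:  towers=[A/C/G; D; E/H/F] holding=B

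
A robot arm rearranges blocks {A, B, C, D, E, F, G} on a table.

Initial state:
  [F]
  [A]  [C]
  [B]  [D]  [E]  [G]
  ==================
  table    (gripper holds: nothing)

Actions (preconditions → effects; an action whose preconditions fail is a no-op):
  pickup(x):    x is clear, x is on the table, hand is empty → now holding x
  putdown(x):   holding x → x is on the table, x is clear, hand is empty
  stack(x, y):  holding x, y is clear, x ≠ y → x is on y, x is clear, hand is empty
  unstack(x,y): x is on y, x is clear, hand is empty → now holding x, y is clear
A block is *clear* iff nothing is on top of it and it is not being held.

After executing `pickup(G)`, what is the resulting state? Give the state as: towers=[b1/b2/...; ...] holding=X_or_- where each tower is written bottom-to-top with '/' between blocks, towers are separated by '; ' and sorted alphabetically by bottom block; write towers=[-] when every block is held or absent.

towers=[B/A/F; D/C; E] holding=G

before: towers=[B/A/F; D/C; E; G] holding=-
pre[pickup(G)]: clear(G) yes, ontable(G) yes, handempty yes
all met → apply pickup(G)
after:  towers=[B/A/F; D/C; E] holding=G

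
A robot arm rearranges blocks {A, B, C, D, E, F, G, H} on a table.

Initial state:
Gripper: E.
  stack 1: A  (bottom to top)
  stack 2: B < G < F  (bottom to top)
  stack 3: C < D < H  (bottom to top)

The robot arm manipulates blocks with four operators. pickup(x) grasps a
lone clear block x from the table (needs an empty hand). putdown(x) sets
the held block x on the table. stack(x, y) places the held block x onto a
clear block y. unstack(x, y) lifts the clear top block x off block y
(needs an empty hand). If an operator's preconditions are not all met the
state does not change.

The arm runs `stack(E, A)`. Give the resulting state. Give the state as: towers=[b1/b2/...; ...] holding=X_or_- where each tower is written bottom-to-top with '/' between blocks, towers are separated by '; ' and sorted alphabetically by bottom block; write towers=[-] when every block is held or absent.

towers=[A/E; B/G/F; C/D/H] holding=-

before: towers=[A; B/G/F; C/D/H] holding=E
pre[stack(E, A)]: holding(E) ok, clear(A) ok, E≠A ok
all met → apply stack(E, A)
after:  towers=[A/E; B/G/F; C/D/H] holding=-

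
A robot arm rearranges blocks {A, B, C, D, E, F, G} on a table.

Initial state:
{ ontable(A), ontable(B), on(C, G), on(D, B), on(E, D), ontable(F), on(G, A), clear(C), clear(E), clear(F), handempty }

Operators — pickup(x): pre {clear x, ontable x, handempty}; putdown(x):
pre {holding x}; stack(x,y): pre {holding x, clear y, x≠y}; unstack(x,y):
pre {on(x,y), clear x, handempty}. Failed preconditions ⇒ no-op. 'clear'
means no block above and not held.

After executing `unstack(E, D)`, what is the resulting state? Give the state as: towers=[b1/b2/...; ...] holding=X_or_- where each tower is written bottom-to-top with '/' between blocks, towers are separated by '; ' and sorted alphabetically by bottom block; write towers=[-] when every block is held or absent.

before: towers=[A/G/C; B/D/E; F] holding=-
pre[unstack(E, D)]: on(E,D) ✓, clear(E) ✓, handempty ✓
all met → apply unstack(E, D)
after:  towers=[A/G/C; B/D; F] holding=E

towers=[A/G/C; B/D; F] holding=E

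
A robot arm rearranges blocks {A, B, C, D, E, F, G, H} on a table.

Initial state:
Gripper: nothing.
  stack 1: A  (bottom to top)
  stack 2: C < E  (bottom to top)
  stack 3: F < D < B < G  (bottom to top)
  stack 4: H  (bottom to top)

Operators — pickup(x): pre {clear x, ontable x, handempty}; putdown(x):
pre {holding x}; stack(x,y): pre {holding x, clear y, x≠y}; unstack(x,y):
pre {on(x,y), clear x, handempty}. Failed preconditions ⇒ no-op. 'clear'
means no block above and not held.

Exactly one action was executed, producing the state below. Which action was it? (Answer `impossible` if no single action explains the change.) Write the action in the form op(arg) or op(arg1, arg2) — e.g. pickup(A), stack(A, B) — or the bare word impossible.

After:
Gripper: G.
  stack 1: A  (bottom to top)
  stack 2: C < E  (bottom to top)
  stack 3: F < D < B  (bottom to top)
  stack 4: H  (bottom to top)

unstack(G, B)

target: towers=[A; C/E; F/D/B; H] holding=G
     unstack(G, B) → towers=[A; C/E; F/D/B; H] holding=G  ← match
         pickup(A) → towers=[C/E; F/D/B/G; H] holding=A
     unstack(E, C) → towers=[A; C; F/D/B/G; H] holding=E
         pickup(H) → towers=[A; C/E; F/D/B/G] holding=H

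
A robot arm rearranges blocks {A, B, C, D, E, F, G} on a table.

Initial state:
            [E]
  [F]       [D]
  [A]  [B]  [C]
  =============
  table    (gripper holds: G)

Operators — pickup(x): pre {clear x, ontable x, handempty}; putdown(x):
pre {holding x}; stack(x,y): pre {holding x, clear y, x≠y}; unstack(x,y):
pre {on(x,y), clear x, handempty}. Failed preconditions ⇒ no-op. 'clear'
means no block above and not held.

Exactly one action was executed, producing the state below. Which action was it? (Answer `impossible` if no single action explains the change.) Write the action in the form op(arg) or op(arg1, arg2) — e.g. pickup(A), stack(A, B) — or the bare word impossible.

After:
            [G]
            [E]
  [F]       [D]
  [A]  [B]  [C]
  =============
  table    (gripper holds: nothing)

target: towers=[A/F; B; C/D/E/G] holding=-
        putdown(G) → towers=[A/F; B; C/D/E; G] holding=-
       stack(G, B) → towers=[A/F; B/G; C/D/E] holding=-
       stack(G, F) → towers=[A/F/G; B; C/D/E] holding=-
       stack(G, E) → towers=[A/F; B; C/D/E/G] holding=-  ← match

stack(G, E)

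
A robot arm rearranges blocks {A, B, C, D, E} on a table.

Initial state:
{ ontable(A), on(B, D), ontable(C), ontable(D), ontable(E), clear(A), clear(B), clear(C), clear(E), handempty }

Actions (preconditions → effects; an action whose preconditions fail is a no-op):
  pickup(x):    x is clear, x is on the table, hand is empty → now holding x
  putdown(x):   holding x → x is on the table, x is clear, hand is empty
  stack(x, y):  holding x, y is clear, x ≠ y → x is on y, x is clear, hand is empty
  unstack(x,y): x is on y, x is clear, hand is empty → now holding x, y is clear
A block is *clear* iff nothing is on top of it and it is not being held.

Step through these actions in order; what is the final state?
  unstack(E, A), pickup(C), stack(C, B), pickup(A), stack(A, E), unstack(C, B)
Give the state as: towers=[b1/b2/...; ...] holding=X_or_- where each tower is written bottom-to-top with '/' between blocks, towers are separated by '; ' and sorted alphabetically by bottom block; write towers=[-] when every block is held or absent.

step 1 (unstack(E, A)) [no-op]: towers=[A; C; D/B; E] holding=-
step 2 (pickup(C)): towers=[A; D/B; E] holding=C
step 3 (stack(C, B)): towers=[A; D/B/C; E] holding=-
step 4 (pickup(A)): towers=[D/B/C; E] holding=A
step 5 (stack(A, E)): towers=[D/B/C; E/A] holding=-
step 6 (unstack(C, B)): towers=[D/B; E/A] holding=C

towers=[D/B; E/A] holding=C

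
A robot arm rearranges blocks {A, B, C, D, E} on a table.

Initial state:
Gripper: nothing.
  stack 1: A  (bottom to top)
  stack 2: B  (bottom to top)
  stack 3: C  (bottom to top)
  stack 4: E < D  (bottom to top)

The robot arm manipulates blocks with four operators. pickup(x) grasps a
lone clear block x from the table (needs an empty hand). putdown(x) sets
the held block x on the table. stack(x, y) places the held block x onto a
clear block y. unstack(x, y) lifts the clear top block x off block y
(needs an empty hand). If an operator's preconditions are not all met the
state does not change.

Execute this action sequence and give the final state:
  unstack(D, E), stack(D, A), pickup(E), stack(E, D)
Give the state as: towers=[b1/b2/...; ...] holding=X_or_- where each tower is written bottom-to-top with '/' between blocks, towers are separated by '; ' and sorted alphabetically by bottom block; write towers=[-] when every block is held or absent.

step 1 (unstack(D, E)): towers=[A; B; C; E] holding=D
step 2 (stack(D, A)): towers=[A/D; B; C; E] holding=-
step 3 (pickup(E)): towers=[A/D; B; C] holding=E
step 4 (stack(E, D)): towers=[A/D/E; B; C] holding=-

towers=[A/D/E; B; C] holding=-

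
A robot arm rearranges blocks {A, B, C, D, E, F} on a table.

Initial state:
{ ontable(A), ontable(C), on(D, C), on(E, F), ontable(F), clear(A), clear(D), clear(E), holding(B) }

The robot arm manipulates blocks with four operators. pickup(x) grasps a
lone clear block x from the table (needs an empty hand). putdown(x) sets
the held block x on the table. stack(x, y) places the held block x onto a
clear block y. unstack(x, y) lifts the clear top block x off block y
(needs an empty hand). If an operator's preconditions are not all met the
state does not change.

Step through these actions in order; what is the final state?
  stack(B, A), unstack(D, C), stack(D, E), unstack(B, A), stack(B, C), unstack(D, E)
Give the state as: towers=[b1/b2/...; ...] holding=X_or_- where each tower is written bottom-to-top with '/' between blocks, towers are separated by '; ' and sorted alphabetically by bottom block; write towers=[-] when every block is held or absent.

towers=[A; C/B; F/E] holding=D

step 1 (stack(B, A)): towers=[A/B; C/D; F/E] holding=-
step 2 (unstack(D, C)): towers=[A/B; C; F/E] holding=D
step 3 (stack(D, E)): towers=[A/B; C; F/E/D] holding=-
step 4 (unstack(B, A)): towers=[A; C; F/E/D] holding=B
step 5 (stack(B, C)): towers=[A; C/B; F/E/D] holding=-
step 6 (unstack(D, E)): towers=[A; C/B; F/E] holding=D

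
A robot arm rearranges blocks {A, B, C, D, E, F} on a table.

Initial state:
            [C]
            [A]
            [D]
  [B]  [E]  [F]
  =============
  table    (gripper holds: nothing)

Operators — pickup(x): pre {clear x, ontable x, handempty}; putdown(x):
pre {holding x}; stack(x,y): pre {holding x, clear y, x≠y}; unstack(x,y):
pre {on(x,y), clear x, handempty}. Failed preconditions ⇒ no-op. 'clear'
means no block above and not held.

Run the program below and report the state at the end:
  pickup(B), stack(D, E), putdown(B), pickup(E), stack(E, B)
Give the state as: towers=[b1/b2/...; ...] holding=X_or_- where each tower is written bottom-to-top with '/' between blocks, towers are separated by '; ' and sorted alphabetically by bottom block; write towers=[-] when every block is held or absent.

step 1 (pickup(B)): towers=[E; F/D/A/C] holding=B
step 2 (stack(D, E)) [no-op]: towers=[E; F/D/A/C] holding=B
step 3 (putdown(B)): towers=[B; E; F/D/A/C] holding=-
step 4 (pickup(E)): towers=[B; F/D/A/C] holding=E
step 5 (stack(E, B)): towers=[B/E; F/D/A/C] holding=-

towers=[B/E; F/D/A/C] holding=-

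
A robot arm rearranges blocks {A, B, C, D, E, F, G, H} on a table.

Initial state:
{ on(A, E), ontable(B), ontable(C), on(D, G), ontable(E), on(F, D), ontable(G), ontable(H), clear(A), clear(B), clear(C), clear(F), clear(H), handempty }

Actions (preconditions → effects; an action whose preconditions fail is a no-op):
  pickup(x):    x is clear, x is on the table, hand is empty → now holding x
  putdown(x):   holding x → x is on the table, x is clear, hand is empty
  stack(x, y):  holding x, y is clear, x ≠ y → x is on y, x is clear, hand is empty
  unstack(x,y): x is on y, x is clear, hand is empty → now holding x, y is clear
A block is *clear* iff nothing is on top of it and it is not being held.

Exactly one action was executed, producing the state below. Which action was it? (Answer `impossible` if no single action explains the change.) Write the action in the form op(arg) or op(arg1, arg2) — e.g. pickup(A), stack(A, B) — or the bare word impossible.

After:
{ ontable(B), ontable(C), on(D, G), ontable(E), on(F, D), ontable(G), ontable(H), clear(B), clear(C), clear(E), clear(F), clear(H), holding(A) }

target: towers=[B; C; E; G/D/F; H] holding=A
     unstack(A, E) → towers=[B; C; E; G/D/F; H] holding=A  ← match
         pickup(H) → towers=[B; C; E/A; G/D/F] holding=H
         pickup(B) → towers=[C; E/A; G/D/F; H] holding=B
     unstack(F, D) → towers=[B; C; E/A; G/D; H] holding=F
         pickup(C) → towers=[B; E/A; G/D/F; H] holding=C

unstack(A, E)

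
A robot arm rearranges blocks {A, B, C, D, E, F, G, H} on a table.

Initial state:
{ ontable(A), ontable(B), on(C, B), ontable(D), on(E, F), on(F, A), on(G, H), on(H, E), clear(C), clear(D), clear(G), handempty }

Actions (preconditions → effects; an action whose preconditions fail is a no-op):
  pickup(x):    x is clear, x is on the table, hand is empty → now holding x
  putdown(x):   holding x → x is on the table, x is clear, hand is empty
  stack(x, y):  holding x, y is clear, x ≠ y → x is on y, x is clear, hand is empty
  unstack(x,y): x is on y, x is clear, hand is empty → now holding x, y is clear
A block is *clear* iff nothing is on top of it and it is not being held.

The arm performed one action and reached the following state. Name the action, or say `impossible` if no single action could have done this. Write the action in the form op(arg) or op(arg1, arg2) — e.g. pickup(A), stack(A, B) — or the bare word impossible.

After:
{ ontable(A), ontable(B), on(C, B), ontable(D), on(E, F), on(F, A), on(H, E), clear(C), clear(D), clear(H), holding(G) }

target: towers=[A/F/E/H; B/C; D] holding=G
     unstack(G, H) → towers=[A/F/E/H; B/C; D] holding=G  ← match
         pickup(D) → towers=[A/F/E/H/G; B/C] holding=D
     unstack(C, B) → towers=[A/F/E/H/G; B; D] holding=C

unstack(G, H)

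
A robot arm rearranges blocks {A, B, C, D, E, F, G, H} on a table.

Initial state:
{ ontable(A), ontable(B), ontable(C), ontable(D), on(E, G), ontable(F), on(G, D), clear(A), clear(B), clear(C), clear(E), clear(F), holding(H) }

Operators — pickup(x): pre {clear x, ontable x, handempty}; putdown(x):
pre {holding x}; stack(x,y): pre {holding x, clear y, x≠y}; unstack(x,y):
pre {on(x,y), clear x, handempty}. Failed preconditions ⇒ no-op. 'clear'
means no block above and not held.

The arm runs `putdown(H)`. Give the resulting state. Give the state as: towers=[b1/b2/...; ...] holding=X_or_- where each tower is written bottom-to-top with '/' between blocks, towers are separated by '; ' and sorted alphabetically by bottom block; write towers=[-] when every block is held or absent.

towers=[A; B; C; D/G/E; F; H] holding=-

before: towers=[A; B; C; D/G/E; F] holding=H
pre[putdown(H)]: holding(H) ok
all met → apply putdown(H)
after:  towers=[A; B; C; D/G/E; F; H] holding=-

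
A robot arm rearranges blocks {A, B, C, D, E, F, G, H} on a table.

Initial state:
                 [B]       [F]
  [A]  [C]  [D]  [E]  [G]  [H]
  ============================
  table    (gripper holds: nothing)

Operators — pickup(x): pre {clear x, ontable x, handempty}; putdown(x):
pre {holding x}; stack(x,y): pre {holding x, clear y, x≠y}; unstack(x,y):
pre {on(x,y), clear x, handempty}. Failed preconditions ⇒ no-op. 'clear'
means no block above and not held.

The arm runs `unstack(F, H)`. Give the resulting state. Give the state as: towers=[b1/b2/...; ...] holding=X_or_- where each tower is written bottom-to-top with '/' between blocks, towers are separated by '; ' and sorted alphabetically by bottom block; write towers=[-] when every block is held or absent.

before: towers=[A; C; D; E/B; G; H/F] holding=-
pre[unstack(F, H)]: on(F,H) ✓, clear(F) ✓, handempty ✓
all met → apply unstack(F, H)
after:  towers=[A; C; D; E/B; G; H] holding=F

towers=[A; C; D; E/B; G; H] holding=F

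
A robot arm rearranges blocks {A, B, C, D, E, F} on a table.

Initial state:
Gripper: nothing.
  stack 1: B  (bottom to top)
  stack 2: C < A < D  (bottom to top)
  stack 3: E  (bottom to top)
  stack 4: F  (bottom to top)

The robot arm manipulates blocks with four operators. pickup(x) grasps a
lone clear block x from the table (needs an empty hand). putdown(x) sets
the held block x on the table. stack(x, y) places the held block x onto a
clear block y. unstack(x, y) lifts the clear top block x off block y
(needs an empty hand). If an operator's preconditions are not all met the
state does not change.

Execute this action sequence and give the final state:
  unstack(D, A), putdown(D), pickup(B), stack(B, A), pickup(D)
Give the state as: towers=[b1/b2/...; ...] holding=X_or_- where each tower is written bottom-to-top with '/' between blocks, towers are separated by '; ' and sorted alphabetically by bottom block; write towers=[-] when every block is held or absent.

towers=[C/A/B; E; F] holding=D

step 1 (unstack(D, A)): towers=[B; C/A; E; F] holding=D
step 2 (putdown(D)): towers=[B; C/A; D; E; F] holding=-
step 3 (pickup(B)): towers=[C/A; D; E; F] holding=B
step 4 (stack(B, A)): towers=[C/A/B; D; E; F] holding=-
step 5 (pickup(D)): towers=[C/A/B; E; F] holding=D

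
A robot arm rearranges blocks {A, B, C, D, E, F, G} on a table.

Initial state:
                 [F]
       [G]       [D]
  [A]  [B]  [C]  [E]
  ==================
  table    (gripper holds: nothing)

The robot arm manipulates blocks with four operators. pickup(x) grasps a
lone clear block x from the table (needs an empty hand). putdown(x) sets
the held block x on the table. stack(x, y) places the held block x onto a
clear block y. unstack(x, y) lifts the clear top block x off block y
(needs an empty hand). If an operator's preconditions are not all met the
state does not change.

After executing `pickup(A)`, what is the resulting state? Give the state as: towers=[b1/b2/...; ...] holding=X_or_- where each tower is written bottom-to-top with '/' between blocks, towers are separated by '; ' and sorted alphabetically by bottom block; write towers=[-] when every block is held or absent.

towers=[B/G; C; E/D/F] holding=A

before: towers=[A; B/G; C; E/D/F] holding=-
pre[pickup(A)]: clear(A) yes, ontable(A) yes, handempty yes
all met → apply pickup(A)
after:  towers=[B/G; C; E/D/F] holding=A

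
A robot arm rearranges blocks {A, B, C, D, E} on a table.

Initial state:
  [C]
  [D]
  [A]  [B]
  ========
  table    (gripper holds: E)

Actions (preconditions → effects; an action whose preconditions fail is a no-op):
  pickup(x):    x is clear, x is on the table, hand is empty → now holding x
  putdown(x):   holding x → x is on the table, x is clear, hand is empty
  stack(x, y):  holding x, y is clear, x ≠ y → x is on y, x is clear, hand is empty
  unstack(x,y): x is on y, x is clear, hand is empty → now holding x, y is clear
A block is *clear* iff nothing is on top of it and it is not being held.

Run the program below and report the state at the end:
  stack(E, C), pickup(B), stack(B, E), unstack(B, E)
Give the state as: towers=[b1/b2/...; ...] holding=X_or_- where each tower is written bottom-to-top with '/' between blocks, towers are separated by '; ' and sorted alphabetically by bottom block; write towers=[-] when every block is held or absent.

towers=[A/D/C/E] holding=B

step 1 (stack(E, C)): towers=[A/D/C/E; B] holding=-
step 2 (pickup(B)): towers=[A/D/C/E] holding=B
step 3 (stack(B, E)): towers=[A/D/C/E/B] holding=-
step 4 (unstack(B, E)): towers=[A/D/C/E] holding=B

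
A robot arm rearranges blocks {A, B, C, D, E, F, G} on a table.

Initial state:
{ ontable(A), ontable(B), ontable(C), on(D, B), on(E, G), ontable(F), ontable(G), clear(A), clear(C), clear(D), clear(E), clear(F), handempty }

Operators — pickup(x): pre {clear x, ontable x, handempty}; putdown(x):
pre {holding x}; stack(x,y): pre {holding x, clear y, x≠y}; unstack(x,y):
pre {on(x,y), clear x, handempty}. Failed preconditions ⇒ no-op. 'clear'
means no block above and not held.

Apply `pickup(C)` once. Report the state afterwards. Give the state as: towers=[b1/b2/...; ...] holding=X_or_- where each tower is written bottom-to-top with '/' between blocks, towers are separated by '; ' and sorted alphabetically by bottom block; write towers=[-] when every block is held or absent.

towers=[A; B/D; F; G/E] holding=C

before: towers=[A; B/D; C; F; G/E] holding=-
pre[pickup(C)]: clear(C) yes, ontable(C) yes, handempty yes
all met → apply pickup(C)
after:  towers=[A; B/D; F; G/E] holding=C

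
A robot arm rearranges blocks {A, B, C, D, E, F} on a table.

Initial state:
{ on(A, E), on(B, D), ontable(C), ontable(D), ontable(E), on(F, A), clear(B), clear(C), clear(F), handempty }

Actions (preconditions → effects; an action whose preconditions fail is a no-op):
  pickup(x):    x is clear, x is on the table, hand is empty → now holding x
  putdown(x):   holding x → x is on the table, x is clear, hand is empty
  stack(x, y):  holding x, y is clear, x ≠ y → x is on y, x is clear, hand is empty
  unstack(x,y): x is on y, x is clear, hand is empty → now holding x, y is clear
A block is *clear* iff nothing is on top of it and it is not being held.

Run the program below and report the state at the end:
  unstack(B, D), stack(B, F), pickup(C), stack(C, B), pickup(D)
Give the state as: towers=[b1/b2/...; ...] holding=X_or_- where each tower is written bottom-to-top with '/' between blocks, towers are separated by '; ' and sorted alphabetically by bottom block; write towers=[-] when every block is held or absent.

step 1 (unstack(B, D)): towers=[C; D; E/A/F] holding=B
step 2 (stack(B, F)): towers=[C; D; E/A/F/B] holding=-
step 3 (pickup(C)): towers=[D; E/A/F/B] holding=C
step 4 (stack(C, B)): towers=[D; E/A/F/B/C] holding=-
step 5 (pickup(D)): towers=[E/A/F/B/C] holding=D

towers=[E/A/F/B/C] holding=D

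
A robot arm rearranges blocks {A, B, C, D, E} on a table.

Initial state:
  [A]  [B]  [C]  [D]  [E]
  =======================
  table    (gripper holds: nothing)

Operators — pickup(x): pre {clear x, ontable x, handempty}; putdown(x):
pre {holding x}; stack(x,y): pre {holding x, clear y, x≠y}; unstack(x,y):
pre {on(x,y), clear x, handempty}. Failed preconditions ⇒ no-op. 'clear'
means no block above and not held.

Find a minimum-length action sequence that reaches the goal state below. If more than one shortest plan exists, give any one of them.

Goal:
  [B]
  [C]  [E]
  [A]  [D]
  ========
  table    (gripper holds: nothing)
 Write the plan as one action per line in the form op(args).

step 1 (pickup(E)): towers=[A; B; C; D] holding=E
step 2 (stack(E, D)): towers=[A; B; C; D/E] holding=-
step 3 (pickup(C)): towers=[A; B; D/E] holding=C
step 4 (stack(C, A)): towers=[A/C; B; D/E] holding=-
step 5 (pickup(B)): towers=[A/C; D/E] holding=B
step 6 (stack(B, C)): towers=[A/C/B; D/E] holding=-
goal check: towers=[A/C/B; D/E] holding=- — reached (length 6, optimal by BFS)

pickup(E)
stack(E, D)
pickup(C)
stack(C, A)
pickup(B)
stack(B, C)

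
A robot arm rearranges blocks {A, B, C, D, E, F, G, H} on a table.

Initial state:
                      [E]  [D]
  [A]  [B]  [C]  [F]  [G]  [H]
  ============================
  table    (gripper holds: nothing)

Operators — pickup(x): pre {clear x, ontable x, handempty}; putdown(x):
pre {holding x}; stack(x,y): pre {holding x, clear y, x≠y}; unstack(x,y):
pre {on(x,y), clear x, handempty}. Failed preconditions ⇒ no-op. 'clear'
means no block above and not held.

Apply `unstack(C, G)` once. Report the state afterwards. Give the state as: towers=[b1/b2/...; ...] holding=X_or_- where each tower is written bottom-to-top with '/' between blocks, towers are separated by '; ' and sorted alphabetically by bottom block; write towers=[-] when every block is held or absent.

towers=[A; B; C; F; G/E; H/D] holding=-

before: towers=[A; B; C; F; G/E; H/D] holding=-
pre[unstack(C, G)]: on(C,G) no, clear(C) yes, handempty yes
on(C,G) unmet → unstack(C, G) is a no-op
after:  towers=[A; B; C; F; G/E; H/D] holding=-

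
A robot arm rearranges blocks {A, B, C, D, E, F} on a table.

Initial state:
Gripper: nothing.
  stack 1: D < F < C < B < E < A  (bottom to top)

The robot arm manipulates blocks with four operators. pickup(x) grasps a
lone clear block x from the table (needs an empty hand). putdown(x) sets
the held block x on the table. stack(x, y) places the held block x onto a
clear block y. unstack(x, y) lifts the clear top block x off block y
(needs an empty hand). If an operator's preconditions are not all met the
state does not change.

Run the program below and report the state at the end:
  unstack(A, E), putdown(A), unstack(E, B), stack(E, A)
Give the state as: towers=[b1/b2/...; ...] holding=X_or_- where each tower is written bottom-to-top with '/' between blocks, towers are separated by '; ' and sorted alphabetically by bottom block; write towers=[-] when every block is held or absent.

towers=[A/E; D/F/C/B] holding=-

step 1 (unstack(A, E)): towers=[D/F/C/B/E] holding=A
step 2 (putdown(A)): towers=[A; D/F/C/B/E] holding=-
step 3 (unstack(E, B)): towers=[A; D/F/C/B] holding=E
step 4 (stack(E, A)): towers=[A/E; D/F/C/B] holding=-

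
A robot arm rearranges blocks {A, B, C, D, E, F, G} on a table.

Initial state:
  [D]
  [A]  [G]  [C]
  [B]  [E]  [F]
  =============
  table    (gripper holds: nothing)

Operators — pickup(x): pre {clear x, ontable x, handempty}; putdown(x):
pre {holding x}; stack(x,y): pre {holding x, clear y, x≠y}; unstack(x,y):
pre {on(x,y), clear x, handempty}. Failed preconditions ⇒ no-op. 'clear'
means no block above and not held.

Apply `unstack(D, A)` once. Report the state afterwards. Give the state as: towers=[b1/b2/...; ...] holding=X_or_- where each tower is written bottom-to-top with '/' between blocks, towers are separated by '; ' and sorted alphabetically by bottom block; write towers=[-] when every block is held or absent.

before: towers=[B/A/D; E/G; F/C] holding=-
pre[unstack(D, A)]: on(D,A) ok, clear(D) ok, handempty ok
all met → apply unstack(D, A)
after:  towers=[B/A; E/G; F/C] holding=D

towers=[B/A; E/G; F/C] holding=D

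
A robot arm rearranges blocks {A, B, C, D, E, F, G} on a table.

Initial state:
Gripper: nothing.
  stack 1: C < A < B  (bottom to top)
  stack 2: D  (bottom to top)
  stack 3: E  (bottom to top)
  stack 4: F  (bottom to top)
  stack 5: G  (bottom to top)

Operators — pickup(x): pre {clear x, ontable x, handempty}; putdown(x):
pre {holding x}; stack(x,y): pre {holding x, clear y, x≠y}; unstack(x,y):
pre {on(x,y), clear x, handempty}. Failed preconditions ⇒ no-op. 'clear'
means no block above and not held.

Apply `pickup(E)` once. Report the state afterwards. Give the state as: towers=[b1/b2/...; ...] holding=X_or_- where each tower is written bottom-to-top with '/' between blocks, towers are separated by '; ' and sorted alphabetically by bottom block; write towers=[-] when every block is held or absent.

before: towers=[C/A/B; D; E; F; G] holding=-
pre[pickup(E)]: clear(E) ok, ontable(E) ok, handempty ok
all met → apply pickup(E)
after:  towers=[C/A/B; D; F; G] holding=E

towers=[C/A/B; D; F; G] holding=E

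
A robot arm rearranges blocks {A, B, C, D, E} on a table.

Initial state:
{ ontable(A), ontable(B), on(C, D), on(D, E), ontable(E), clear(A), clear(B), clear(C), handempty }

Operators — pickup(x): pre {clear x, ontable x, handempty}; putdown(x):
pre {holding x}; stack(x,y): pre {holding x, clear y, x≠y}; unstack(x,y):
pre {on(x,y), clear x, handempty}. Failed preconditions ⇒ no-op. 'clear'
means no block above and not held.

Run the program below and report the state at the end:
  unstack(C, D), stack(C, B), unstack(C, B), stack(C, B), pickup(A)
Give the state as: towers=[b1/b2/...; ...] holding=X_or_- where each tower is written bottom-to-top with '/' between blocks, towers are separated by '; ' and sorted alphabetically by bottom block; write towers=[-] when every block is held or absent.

towers=[B/C; E/D] holding=A

step 1 (unstack(C, D)): towers=[A; B; E/D] holding=C
step 2 (stack(C, B)): towers=[A; B/C; E/D] holding=-
step 3 (unstack(C, B)): towers=[A; B; E/D] holding=C
step 4 (stack(C, B)): towers=[A; B/C; E/D] holding=-
step 5 (pickup(A)): towers=[B/C; E/D] holding=A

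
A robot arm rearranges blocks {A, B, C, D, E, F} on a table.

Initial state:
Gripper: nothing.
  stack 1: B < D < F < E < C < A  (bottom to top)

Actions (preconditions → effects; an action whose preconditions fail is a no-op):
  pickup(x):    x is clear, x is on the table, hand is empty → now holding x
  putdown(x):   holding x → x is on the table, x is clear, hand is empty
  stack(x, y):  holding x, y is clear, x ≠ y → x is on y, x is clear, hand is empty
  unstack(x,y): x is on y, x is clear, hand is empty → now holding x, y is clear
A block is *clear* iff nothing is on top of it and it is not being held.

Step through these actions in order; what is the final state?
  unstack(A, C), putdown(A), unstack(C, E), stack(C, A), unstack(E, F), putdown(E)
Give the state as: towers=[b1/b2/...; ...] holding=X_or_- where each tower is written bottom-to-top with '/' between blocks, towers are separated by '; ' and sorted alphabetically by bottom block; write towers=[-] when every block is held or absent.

towers=[A/C; B/D/F; E] holding=-

step 1 (unstack(A, C)): towers=[B/D/F/E/C] holding=A
step 2 (putdown(A)): towers=[A; B/D/F/E/C] holding=-
step 3 (unstack(C, E)): towers=[A; B/D/F/E] holding=C
step 4 (stack(C, A)): towers=[A/C; B/D/F/E] holding=-
step 5 (unstack(E, F)): towers=[A/C; B/D/F] holding=E
step 6 (putdown(E)): towers=[A/C; B/D/F; E] holding=-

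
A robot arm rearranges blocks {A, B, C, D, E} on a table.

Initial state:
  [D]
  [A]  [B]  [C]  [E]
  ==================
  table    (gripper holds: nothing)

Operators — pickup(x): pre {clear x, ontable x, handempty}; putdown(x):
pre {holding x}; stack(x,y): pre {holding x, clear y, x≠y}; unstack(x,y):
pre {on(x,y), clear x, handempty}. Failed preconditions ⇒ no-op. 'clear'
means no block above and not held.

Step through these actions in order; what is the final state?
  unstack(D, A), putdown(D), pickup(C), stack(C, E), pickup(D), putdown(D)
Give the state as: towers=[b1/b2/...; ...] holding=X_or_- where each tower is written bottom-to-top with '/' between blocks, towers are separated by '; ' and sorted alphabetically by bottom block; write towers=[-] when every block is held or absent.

step 1 (unstack(D, A)): towers=[A; B; C; E] holding=D
step 2 (putdown(D)): towers=[A; B; C; D; E] holding=-
step 3 (pickup(C)): towers=[A; B; D; E] holding=C
step 4 (stack(C, E)): towers=[A; B; D; E/C] holding=-
step 5 (pickup(D)): towers=[A; B; E/C] holding=D
step 6 (putdown(D)): towers=[A; B; D; E/C] holding=-

towers=[A; B; D; E/C] holding=-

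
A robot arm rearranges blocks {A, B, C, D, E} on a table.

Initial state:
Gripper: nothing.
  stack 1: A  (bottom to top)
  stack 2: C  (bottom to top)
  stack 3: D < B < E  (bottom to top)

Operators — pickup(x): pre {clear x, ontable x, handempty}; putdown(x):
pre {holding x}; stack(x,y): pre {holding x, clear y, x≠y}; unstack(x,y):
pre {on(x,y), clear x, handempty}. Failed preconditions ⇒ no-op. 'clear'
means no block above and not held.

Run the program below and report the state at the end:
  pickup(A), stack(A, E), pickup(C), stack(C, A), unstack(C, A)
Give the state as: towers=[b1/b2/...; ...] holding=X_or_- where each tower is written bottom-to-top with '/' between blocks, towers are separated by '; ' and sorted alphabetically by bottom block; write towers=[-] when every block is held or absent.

towers=[D/B/E/A] holding=C

step 1 (pickup(A)): towers=[C; D/B/E] holding=A
step 2 (stack(A, E)): towers=[C; D/B/E/A] holding=-
step 3 (pickup(C)): towers=[D/B/E/A] holding=C
step 4 (stack(C, A)): towers=[D/B/E/A/C] holding=-
step 5 (unstack(C, A)): towers=[D/B/E/A] holding=C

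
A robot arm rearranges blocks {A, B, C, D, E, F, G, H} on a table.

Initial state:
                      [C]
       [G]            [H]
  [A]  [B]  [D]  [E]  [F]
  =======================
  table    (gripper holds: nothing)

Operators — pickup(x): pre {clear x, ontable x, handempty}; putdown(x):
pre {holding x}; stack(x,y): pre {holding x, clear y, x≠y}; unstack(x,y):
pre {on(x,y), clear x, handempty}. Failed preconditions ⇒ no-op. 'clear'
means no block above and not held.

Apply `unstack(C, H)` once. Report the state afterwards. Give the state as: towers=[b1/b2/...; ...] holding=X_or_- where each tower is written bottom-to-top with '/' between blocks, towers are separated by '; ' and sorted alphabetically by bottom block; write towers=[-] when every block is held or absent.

before: towers=[A; B/G; D; E; F/H/C] holding=-
pre[unstack(C, H)]: on(C,H) yes, clear(C) yes, handempty yes
all met → apply unstack(C, H)
after:  towers=[A; B/G; D; E; F/H] holding=C

towers=[A; B/G; D; E; F/H] holding=C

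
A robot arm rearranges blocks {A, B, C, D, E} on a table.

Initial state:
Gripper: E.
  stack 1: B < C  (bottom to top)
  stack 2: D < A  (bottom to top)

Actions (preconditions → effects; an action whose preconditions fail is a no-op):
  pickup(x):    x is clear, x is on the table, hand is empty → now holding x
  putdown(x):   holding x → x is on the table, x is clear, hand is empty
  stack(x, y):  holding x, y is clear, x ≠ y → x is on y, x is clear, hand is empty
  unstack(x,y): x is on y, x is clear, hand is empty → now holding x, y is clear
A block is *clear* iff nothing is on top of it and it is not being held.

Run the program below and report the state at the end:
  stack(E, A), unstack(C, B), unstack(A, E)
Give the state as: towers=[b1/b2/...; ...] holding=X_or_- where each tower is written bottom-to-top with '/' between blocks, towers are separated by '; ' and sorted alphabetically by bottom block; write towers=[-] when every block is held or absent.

step 1 (stack(E, A)): towers=[B/C; D/A/E] holding=-
step 2 (unstack(C, B)): towers=[B; D/A/E] holding=C
step 3 (unstack(A, E)) [no-op]: towers=[B; D/A/E] holding=C

towers=[B; D/A/E] holding=C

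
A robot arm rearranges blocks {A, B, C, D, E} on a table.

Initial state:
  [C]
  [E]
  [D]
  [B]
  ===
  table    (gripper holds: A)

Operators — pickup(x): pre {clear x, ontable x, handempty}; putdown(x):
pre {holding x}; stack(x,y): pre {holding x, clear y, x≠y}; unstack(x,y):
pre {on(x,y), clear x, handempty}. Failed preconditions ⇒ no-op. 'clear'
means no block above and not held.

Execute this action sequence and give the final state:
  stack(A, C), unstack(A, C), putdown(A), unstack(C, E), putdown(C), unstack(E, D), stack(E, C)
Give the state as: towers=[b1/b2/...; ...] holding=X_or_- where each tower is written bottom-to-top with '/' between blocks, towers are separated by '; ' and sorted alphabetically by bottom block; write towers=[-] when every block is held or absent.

towers=[A; B/D; C/E] holding=-

step 1 (stack(A, C)): towers=[B/D/E/C/A] holding=-
step 2 (unstack(A, C)): towers=[B/D/E/C] holding=A
step 3 (putdown(A)): towers=[A; B/D/E/C] holding=-
step 4 (unstack(C, E)): towers=[A; B/D/E] holding=C
step 5 (putdown(C)): towers=[A; B/D/E; C] holding=-
step 6 (unstack(E, D)): towers=[A; B/D; C] holding=E
step 7 (stack(E, C)): towers=[A; B/D; C/E] holding=-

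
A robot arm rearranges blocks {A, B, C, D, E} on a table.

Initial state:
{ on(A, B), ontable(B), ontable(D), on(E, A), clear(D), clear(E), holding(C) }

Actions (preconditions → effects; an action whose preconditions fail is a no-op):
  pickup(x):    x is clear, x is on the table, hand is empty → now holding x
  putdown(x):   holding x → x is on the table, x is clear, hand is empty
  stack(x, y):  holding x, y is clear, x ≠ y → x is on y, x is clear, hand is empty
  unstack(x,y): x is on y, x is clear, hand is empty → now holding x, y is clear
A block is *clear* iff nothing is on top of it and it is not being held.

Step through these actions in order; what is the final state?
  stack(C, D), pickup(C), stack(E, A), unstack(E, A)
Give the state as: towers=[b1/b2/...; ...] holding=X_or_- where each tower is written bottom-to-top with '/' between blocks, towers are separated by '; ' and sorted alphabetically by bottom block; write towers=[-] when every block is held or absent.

step 1 (stack(C, D)): towers=[B/A/E; D/C] holding=-
step 2 (pickup(C)) [no-op]: towers=[B/A/E; D/C] holding=-
step 3 (stack(E, A)) [no-op]: towers=[B/A/E; D/C] holding=-
step 4 (unstack(E, A)): towers=[B/A; D/C] holding=E

towers=[B/A; D/C] holding=E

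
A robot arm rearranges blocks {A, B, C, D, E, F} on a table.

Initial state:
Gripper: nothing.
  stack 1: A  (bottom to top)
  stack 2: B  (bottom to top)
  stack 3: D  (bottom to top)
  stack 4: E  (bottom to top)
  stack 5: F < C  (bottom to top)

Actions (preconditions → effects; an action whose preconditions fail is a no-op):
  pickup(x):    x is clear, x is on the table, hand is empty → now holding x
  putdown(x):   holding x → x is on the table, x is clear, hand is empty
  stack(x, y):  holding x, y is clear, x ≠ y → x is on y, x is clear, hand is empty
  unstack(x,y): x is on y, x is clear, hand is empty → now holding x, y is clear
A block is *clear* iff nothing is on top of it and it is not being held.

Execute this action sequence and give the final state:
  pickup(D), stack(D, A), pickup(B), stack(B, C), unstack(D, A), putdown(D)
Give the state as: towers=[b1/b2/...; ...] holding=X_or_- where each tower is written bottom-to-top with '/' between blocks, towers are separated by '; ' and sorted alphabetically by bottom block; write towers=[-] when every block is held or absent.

towers=[A; D; E; F/C/B] holding=-

step 1 (pickup(D)): towers=[A; B; E; F/C] holding=D
step 2 (stack(D, A)): towers=[A/D; B; E; F/C] holding=-
step 3 (pickup(B)): towers=[A/D; E; F/C] holding=B
step 4 (stack(B, C)): towers=[A/D; E; F/C/B] holding=-
step 5 (unstack(D, A)): towers=[A; E; F/C/B] holding=D
step 6 (putdown(D)): towers=[A; D; E; F/C/B] holding=-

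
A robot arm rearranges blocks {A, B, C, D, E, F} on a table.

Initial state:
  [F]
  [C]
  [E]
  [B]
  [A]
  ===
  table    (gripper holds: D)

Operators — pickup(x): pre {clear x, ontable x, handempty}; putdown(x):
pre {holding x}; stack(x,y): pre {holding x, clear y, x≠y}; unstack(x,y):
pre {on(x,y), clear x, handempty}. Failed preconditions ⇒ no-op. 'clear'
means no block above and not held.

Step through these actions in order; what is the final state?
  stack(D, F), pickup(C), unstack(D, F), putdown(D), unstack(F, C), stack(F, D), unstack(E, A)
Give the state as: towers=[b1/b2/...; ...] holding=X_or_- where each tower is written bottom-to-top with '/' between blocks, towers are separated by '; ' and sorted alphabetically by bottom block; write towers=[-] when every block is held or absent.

step 1 (stack(D, F)): towers=[A/B/E/C/F/D] holding=-
step 2 (pickup(C)) [no-op]: towers=[A/B/E/C/F/D] holding=-
step 3 (unstack(D, F)): towers=[A/B/E/C/F] holding=D
step 4 (putdown(D)): towers=[A/B/E/C/F; D] holding=-
step 5 (unstack(F, C)): towers=[A/B/E/C; D] holding=F
step 6 (stack(F, D)): towers=[A/B/E/C; D/F] holding=-
step 7 (unstack(E, A)) [no-op]: towers=[A/B/E/C; D/F] holding=-

towers=[A/B/E/C; D/F] holding=-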